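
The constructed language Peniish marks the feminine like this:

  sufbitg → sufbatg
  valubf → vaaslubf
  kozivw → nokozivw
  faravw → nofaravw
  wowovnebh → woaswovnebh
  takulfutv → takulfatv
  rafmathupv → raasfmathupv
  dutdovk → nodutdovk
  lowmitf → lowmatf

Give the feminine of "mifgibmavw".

"mifgibmavw" has second-to-last letter 'v'. The stems whose second-to-last letter is 'v' (dutdovk → nodutdovk, faravw → nofaravw, kozivw → nokozivw) add the prefix no-.
So mifgibmavw → nomifgibmavw.

nomifgibmavw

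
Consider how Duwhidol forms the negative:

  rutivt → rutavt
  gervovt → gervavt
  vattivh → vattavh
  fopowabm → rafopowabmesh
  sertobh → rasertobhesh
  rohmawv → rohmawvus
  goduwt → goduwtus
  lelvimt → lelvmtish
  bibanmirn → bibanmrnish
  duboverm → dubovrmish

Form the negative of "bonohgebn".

rabonohgebnesh

"bonohgebn" has second-to-last letter 'b'. The stems whose second-to-last letter is 'b' (fopowabm → rafopowabmesh, sertobh → rasertobhesh) add ra- … -esh around the stem.
So bonohgebn → rabonohgebnesh.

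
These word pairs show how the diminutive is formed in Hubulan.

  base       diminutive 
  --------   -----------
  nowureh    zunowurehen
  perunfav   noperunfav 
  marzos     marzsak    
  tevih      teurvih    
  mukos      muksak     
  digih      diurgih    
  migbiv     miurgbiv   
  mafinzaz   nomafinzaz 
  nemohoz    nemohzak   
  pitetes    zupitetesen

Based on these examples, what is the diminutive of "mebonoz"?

mebonzak

nowureh and digih both end in -h yet inflect differently (zunowurehen, diurgih), so the final letter is not what conditions the rule; the last vowel is.
"mebonoz" has last vowel 'o'. The stems whose last vowel is 'o' (marzos → marzsak, nemohoz → nemohzak, mukos → muksak) delete the last vowel and add -ak.
So mebonoz → mebonzak.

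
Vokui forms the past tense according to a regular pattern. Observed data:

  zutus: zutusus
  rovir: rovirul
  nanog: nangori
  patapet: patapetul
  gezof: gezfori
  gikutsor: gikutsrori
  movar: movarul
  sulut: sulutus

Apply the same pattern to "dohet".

dohetul

"dohet" has last vowel 'e'. The one such stem in the data (patapet → patapetul) adds -ul, so the same rule applies.
The other patterns: stems whose last vowel is 'u' add -us; stems whose last vowel is 'o' delete the last vowel and add -ori.
So dohet → dohetul.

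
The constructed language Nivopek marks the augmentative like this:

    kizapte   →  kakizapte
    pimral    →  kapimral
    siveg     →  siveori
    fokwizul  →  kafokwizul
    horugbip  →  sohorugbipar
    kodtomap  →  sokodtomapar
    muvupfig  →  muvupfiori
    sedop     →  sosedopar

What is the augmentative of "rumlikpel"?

"rumlikpel" ends in -l. The stems ending in -l (pimral → kapimral, fokwizul → kafokwizul) add the prefix ka-.
The other patterns: stems ending in -g drop the final letter and add -ori; stems ending in -p add so- … -ar around the stem.
So rumlikpel → karumlikpel.

karumlikpel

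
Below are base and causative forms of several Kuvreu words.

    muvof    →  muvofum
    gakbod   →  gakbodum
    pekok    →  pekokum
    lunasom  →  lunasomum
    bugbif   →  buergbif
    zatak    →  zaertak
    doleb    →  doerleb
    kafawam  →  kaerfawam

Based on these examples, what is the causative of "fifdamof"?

muvof and bugbif both end in -f yet inflect differently (muvofum, buergbif), so the final letter is not what conditions the rule; the last vowel is.
"fifdamof" has last vowel 'o'. The stems whose last vowel is 'o' (muvof → muvofum, gakbod → gakbodum, pekok → pekokum) add -um.
So fifdamof → fifdamofum.

fifdamofum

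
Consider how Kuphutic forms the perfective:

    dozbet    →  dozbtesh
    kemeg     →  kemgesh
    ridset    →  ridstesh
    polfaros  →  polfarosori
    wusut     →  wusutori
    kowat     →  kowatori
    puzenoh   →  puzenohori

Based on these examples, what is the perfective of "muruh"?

muruhori

"muruh" has last vowel 'u'. The one such stem in the data (wusut → wusutori) adds -ori, so the same rule applies.
The other pattern: stems whose last vowel is 'e' delete the last vowel and add -esh.
So muruh → muruhori.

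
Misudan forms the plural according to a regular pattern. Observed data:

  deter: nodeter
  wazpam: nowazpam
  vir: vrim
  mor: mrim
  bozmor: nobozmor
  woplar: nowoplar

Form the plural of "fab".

fbim

bozmor and mor both end in -r yet inflect differently (nobozmor, mrim), so the final letter is not what conditions the rule; the number of vowels is.
"fab" has 1 vowel. The stems with 1 vowel (mor → mrim, vir → vrim) delete the last vowel and add -im.
The other pattern: stems with 2 vowels add the prefix no-.
So fab → fbim.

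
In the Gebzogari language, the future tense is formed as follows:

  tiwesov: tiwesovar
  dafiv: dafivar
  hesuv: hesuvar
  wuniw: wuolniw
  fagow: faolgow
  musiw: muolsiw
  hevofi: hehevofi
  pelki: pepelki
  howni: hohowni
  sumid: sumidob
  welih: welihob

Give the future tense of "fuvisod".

dafiv and wuniw both have last vowel 'i' yet inflect differently (dafivar, wuolniw), so the last vowel is not what conditions the rule; the final letter is.
"fuvisod" ends in -d. The one such stem in the data (sumid → sumidob) adds -ob, so the same rule applies.
So fuvisod → fuvisodob.

fuvisodob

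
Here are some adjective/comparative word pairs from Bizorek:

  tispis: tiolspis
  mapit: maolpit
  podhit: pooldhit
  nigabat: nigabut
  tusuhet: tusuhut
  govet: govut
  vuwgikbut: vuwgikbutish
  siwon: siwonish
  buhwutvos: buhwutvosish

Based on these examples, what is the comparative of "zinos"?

mapit and nigabat both end in -t yet inflect differently (maolpit, nigabut), so the final letter is not what conditions the rule; the last vowel is.
"zinos" has last vowel 'o'. The stems whose last vowel is 'o' (siwon → siwonish, buhwutvos → buhwutvosish) add -ish.
So zinos → zinosish.

zinosish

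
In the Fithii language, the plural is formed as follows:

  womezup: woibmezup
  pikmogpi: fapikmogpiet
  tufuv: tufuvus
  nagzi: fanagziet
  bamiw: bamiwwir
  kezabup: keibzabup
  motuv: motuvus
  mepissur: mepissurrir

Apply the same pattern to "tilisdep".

tiiblisdep

womezup and motuv both have last vowel 'u' yet inflect differently (woibmezup, motuvus), so the last vowel is not what conditions the rule; the final letter is.
"tilisdep" ends in -p. The stems ending in -p (womezup → woibmezup, kezabup → keibzabup) insert -ib- after the first vowel.
The other patterns: stems ending in -v add -us; stems ending in -i add fa- … -et around the stem; stems ending in -r or -w double the final consonant and add -ir.
So tilisdep → tiiblisdep.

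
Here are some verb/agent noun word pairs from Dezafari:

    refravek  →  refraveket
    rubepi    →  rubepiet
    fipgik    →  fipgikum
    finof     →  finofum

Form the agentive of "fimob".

fipgik and refravek both end in -k yet inflect differently (fipgikum, refraveket), so the final letter is not what conditions the rule; the first letter is.
"fimob" begins with f-. The stems beginning with f- (fipgik → fipgikum, finof → finofum) add -um.
The other pattern: stems beginning with r- add -et.
So fimob → fimobum.

fimobum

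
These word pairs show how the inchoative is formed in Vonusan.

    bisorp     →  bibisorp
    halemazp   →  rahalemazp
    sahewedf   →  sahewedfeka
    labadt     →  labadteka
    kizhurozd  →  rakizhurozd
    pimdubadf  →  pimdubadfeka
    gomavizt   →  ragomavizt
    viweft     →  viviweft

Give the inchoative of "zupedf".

gomavizt and viweft both end in -t yet inflect differently (ragomavizt, viviweft), so the final letter is not what conditions the rule; the second-to-last letter is.
"zupedf" has second-to-last letter 'd'. The stems whose second-to-last letter is 'd' (pimdubadf → pimdubadfeka, sahewedf → sahewedfeka, labadt → labadteka) add -eka.
The other patterns: stems whose second-to-last letter is 'z' add the prefix ra-; stems whose second-to-last letter is 'f' or 'r' repeat the first consonant+vowel as a prefix.
So zupedf → zupedfeka.

zupedfeka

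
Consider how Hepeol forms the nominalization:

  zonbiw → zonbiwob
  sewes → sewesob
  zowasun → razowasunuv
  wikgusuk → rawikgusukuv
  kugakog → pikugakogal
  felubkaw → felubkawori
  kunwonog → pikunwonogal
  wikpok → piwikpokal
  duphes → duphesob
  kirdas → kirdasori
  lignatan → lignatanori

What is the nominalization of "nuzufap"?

wikpok and wikgusuk both end in -k yet inflect differently (piwikpokal, rawikgusukuv), so the final letter is not what conditions the rule; the last vowel is.
"nuzufap" has last vowel 'a'. The stems whose last vowel is 'a' (kirdas → kirdasori, felubkaw → felubkawori, lignatan → lignatanori) add -ori.
So nuzufap → nuzufapori.

nuzufapori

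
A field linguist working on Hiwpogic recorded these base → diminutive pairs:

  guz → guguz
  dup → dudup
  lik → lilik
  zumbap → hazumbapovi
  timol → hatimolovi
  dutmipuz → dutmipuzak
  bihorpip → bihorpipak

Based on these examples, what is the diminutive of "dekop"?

hadekopovi

"dekop" has 2 vowels. The stems with 2 vowels (zumbap → hazumbapovi, timol → hatimolovi) add ha- … -ovi around the stem.
The other patterns: stems with 1 vowel repeat the first consonant+vowel as a prefix; stems with 3 vowels add -ak.
So dekop → hadekopovi.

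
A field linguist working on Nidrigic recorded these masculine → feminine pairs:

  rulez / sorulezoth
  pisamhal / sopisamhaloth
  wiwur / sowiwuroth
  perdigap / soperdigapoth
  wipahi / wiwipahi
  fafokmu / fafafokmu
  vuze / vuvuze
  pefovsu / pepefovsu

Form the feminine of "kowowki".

wiwur and fafokmu both have last vowel 'u' yet inflect differently (sowiwuroth, fafafokmu), so the last vowel is not what conditions the rule; whether the stem ends in a vowel or a consonant is.
"kowowki" ends in a vowel. The stems ending in a vowel (wipahi → wiwipahi, fafokmu → fafafokmu, vuze → vuvuze) repeat the first consonant+vowel as a prefix.
So kowowki → kokowowki.

kokowowki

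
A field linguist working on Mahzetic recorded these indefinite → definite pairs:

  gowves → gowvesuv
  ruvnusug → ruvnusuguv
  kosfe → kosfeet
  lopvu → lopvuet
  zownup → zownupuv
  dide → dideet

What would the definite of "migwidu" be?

lopvu and ruvnusug both have last vowel 'u' yet inflect differently (lopvuet, ruvnusuguv), so the last vowel is not what conditions the rule; whether the stem ends in a vowel or a consonant is.
"migwidu" ends in a vowel. The stems ending in a vowel (dide → dideet, kosfe → kosfeet, lopvu → lopvuet) add -et.
The other pattern: stems ending in a consonant add -uv.
So migwidu → migwiduet.

migwiduet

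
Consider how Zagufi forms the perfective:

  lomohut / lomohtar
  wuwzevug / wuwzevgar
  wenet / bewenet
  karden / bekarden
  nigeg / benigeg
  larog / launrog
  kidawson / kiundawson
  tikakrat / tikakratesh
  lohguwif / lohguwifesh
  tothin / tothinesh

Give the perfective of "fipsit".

fipsitesh

lomohut and wenet both end in -t yet inflect differently (lomohtar, bewenet), so the final letter is not what conditions the rule; the last vowel is.
"fipsit" has last vowel 'i'. The stems whose last vowel is 'i' (lohguwif → lohguwifesh, tothin → tothinesh) add -esh.
The other patterns: stems whose last vowel is 'u' delete the last vowel and add -ar; stems whose last vowel is 'e' add the prefix be-; stems whose last vowel is 'o' insert -un- after the first vowel.
So fipsit → fipsitesh.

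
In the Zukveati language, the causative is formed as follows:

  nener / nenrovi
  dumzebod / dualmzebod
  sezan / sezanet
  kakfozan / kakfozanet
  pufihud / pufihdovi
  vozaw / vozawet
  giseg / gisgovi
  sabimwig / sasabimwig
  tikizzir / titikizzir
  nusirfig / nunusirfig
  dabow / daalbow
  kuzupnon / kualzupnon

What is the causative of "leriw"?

leleriw

kuzupnon and kakfozan both end in -n yet inflect differently (kualzupnon, kakfozanet), so the final letter is not what conditions the rule; the last vowel is.
"leriw" has last vowel 'i'. The stems whose last vowel is 'i' (tikizzir → titikizzir, nusirfig → nunusirfig, sabimwig → sasabimwig) repeat the first consonant+vowel as a prefix.
So leriw → leleriw.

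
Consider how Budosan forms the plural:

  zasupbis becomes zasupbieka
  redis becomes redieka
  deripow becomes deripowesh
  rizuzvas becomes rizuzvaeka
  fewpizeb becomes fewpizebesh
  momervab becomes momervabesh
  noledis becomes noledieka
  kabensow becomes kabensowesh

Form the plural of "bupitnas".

rizuzvas and momervab both have last vowel 'a' yet inflect differently (rizuzvaeka, momervabesh), so the last vowel is not what conditions the rule; the final letter is.
"bupitnas" ends in -s. The stems ending in -s (noledis → noledieka, rizuzvas → rizuzvaeka, zasupbis → zasupbieka) drop the final letter and add -eka.
So bupitnas → bupitnaeka.

bupitnaeka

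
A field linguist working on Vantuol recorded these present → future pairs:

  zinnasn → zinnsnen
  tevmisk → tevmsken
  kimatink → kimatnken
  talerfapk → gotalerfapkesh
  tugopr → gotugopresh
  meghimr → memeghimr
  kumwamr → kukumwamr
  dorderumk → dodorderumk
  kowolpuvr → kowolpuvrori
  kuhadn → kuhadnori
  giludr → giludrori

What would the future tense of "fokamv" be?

tevmisk and talerfapk both end in -k yet inflect differently (tevmsken, gotalerfapkesh), so the final letter is not what conditions the rule; the second-to-last letter is.
"fokamv" has second-to-last letter 'm'. The stems whose second-to-last letter is 'm' (meghimr → memeghimr, kumwamr → kukumwamr, dorderumk → dodorderumk) repeat the first consonant+vowel as a prefix.
The other patterns: stems whose second-to-last letter is 'n' or 's' delete the last vowel and add -en; stems whose second-to-last letter is 'p' add go- … -esh around the stem; stems whose second-to-last letter is 'd' or 'v' add -ori.
So fokamv → fofokamv.

fofokamv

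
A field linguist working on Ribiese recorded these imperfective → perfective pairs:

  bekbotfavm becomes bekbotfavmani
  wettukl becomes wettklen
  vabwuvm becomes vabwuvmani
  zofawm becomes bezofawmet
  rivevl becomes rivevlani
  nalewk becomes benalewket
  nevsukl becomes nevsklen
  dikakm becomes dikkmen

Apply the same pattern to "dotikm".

dotkmen

dikakm and vabwuvm both end in -m yet inflect differently (dikkmen, vabwuvmani), so the final letter is not what conditions the rule; the second-to-last letter is.
"dotikm" has second-to-last letter 'k'. The stems whose second-to-last letter is 'k' (wettukl → wettklen, dikakm → dikkmen, nevsukl → nevsklen) delete the last vowel and add -en.
The other patterns: stems whose second-to-last letter is 'v' add -ani; stems whose second-to-last letter is 'w' add be- … -et around the stem.
So dotikm → dotkmen.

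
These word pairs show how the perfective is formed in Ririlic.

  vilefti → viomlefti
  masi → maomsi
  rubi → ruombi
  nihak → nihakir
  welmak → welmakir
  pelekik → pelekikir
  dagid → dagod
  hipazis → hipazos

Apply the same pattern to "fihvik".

fihvikir

vilefti and pelekik both have last vowel 'i' yet inflect differently (viomlefti, pelekikir), so the last vowel is not what conditions the rule; the final letter is.
"fihvik" ends in -k. The stems ending in -k (nihak → nihakir, welmak → welmakir, pelekik → pelekikir) add -ir.
The other patterns: stems ending in -i insert -om- after the first vowel; stems ending in -d or -s change the last vowel to 'o'.
So fihvik → fihvikir.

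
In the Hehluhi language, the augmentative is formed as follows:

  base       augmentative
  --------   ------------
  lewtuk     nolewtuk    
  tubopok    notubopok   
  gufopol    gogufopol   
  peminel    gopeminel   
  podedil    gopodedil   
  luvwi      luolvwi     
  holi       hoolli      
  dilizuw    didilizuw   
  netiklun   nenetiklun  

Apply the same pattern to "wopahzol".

tubopok and gufopol both have last vowel 'o' yet inflect differently (notubopok, gogufopol), so the last vowel is not what conditions the rule; the final letter is.
"wopahzol" ends in -l. The stems ending in -l (gufopol → gogufopol, peminel → gopeminel, podedil → gopodedil) add the prefix go-.
So wopahzol → gowopahzol.

gowopahzol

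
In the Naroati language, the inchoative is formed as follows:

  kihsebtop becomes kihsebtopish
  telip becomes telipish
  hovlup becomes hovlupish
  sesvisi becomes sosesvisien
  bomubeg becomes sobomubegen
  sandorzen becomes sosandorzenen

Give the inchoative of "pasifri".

telip and sesvisi both have last vowel 'i' yet inflect differently (telipish, sosesvisien), so the last vowel is not what conditions the rule; the final letter is.
"pasifri" ends in -i. The one such stem in the data (sesvisi → sosesvisien) adds so- … -en around the stem, so the same rule applies.
So pasifri → sopasifrien.

sopasifrien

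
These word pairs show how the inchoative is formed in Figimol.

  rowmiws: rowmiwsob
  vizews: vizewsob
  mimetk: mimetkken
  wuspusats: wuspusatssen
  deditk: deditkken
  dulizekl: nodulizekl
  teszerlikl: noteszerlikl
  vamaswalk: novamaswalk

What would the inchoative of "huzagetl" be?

huzagetllen

rowmiws and wuspusats both end in -s yet inflect differently (rowmiwsob, wuspusatssen), so the final letter is not what conditions the rule; the second-to-last letter is.
"huzagetl" has second-to-last letter 't'. The stems whose second-to-last letter is 't' (mimetk → mimetkken, wuspusats → wuspusatssen, deditk → deditkken) double the final consonant and add -en.
The other patterns: stems whose second-to-last letter is 'w' add -ob; stems whose second-to-last letter is 'k' or 'l' add the prefix no-.
So huzagetl → huzagetllen.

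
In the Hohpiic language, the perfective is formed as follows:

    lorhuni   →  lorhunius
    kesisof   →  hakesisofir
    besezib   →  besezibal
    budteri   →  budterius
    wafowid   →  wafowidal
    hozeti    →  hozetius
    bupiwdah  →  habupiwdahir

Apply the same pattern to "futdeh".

hozeti and besezib both have last vowel 'i' yet inflect differently (hozetius, besezibal), so the last vowel is not what conditions the rule; the final letter is.
"futdeh" ends in -h. The one such stem in the data (bupiwdah → habupiwdahir) adds ha- … -ir around the stem, so the same rule applies.
The other patterns: stems ending in -i add -us; stems ending in -b or -d add -al.
So futdeh → hafutdehir.

hafutdehir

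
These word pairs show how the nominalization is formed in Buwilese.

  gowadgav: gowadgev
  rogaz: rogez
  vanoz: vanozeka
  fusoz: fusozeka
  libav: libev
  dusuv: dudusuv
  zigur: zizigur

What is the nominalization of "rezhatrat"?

rezhatret

gowadgav and dusuv both end in -v yet inflect differently (gowadgev, dudusuv), so the final letter is not what conditions the rule; the last vowel is.
"rezhatrat" has last vowel 'a'. The stems whose last vowel is 'a' (gowadgav → gowadgev, rogaz → rogez, libav → libev) change the last vowel to 'e'.
The other patterns: stems whose last vowel is 'u' repeat the first consonant+vowel as a prefix; stems whose last vowel is 'o' add -eka.
So rezhatrat → rezhatret.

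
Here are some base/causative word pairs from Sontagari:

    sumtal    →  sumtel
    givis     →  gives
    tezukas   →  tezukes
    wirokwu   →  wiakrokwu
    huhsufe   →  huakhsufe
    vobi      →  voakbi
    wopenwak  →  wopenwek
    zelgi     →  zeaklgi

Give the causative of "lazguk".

lazgek

givis and vobi both have last vowel 'i' yet inflect differently (gives, voakbi), so the last vowel is not what conditions the rule; whether the stem ends in a vowel or a consonant is.
"lazguk" ends in a consonant. The stems ending in a consonant (givis → gives, tezukas → tezukes, wopenwak → wopenwek) change the last vowel to 'e'.
The other pattern: stems ending in a vowel insert -ak- after the first vowel.
So lazguk → lazgek.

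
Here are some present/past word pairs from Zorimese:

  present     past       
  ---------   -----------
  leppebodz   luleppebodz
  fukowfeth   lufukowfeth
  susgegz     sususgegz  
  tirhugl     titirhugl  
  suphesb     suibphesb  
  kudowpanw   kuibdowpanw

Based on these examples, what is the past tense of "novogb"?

leppebodz and susgegz both end in -z yet inflect differently (luleppebodz, sususgegz), so the final letter is not what conditions the rule; the second-to-last letter is.
"novogb" has second-to-last letter 'g'. The stems whose second-to-last letter is 'g' (susgegz → sususgegz, tirhugl → titirhugl) repeat the first consonant+vowel as a prefix.
The other patterns: stems whose second-to-last letter is 'd' or 't' add the prefix lu-; stems whose second-to-last letter is 'n' or 's' insert -ib- after the first vowel.
So novogb → nonovogb.

nonovogb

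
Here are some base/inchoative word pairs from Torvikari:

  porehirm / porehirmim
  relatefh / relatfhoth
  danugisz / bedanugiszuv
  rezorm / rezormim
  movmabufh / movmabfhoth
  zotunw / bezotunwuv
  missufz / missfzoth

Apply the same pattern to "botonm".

bebotonmuv

"botonm" has second-to-last letter 'n'. The one such stem in the data (zotunw → bezotunwuv) adds be- … -uv around the stem, so the same rule applies.
The other patterns: stems whose second-to-last letter is 'r' add -im; stems whose second-to-last letter is 'f' delete the last vowel and add -oth.
So botonm → bebotonmuv.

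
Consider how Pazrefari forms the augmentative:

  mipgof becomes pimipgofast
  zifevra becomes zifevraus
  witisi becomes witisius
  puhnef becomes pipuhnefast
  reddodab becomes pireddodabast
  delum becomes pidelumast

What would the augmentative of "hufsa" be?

reddodab and zifevra both have last vowel 'a' yet inflect differently (pireddodabast, zifevraus), so the last vowel is not what conditions the rule; whether the stem ends in a vowel or a consonant is.
"hufsa" ends in a vowel. The stems ending in a vowel (zifevra → zifevraus, witisi → witisius) add -us.
The other pattern: stems ending in a consonant add pi- … -ast around the stem.
So hufsa → hufsaus.

hufsaus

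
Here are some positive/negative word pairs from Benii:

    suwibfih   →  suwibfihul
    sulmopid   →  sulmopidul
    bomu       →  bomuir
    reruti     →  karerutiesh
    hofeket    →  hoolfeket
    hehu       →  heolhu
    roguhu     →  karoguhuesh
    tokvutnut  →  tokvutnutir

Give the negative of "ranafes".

karanafesesh

hehu and roguhu both end in -u yet inflect differently (heolhu, karoguhuesh), so the final letter is not what conditions the rule; the first letter is.
"ranafes" begins with r-. The stems beginning with r- (reruti → karerutiesh, roguhu → karoguhuesh) add ka- … -esh around the stem.
The other patterns: stems beginning with h- insert -ol- after the first vowel; stems beginning with s- add -ul; stems beginning with b- or t- add -ir.
So ranafes → karanafesesh.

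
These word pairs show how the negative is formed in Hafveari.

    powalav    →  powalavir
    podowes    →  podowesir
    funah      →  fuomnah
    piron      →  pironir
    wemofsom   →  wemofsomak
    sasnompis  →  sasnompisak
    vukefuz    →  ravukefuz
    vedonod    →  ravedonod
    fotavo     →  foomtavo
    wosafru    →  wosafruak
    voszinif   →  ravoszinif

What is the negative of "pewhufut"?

podowes and sasnompis both end in -s yet inflect differently (podowesir, sasnompisak), so the final letter is not what conditions the rule; the first letter is.
"pewhufut" begins with p-. The stems beginning with p- (powalav → powalavir, podowes → podowesir, piron → pironir) add -ir.
The other patterns: stems beginning with v- add the prefix ra-; stems beginning with f- insert -om- after the first vowel; stems beginning with s- or w- add -ak.
So pewhufut → pewhufutir.

pewhufutir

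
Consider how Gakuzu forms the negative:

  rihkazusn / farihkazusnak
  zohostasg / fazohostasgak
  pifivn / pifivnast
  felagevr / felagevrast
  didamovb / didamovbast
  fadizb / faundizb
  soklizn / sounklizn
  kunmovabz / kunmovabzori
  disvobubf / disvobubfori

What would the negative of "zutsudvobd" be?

rihkazusn and pifivn both end in -n yet inflect differently (farihkazusnak, pifivnast), so the final letter is not what conditions the rule; the second-to-last letter is.
"zutsudvobd" has second-to-last letter 'b'. The stems whose second-to-last letter is 'b' (kunmovabz → kunmovabzori, disvobubf → disvobubfori) add -ori.
So zutsudvobd → zutsudvobdori.

zutsudvobdori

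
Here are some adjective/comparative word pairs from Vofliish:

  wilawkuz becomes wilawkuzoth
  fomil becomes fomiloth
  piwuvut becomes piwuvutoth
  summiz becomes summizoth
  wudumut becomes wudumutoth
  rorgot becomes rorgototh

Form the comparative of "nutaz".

nutazoth

Every pair shown (wilawkuz → wilawkuzoth, fomil → fomiloth, piwuvut → piwuvutoth, …) follows the same rule: add -oth.
So nutaz → nutazoth.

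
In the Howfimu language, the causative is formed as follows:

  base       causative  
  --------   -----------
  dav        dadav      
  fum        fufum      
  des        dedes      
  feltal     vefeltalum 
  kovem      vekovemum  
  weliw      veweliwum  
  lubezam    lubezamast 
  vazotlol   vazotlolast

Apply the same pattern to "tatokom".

fum and kovem both end in -m yet inflect differently (fufum, vekovemum), so the final letter is not what conditions the rule; the number of vowels is.
"tatokom" has 3 vowels. The stems with 3 vowels (lubezam → lubezamast, vazotlol → vazotlolast) add -ast.
So tatokom → tatokomast.

tatokomast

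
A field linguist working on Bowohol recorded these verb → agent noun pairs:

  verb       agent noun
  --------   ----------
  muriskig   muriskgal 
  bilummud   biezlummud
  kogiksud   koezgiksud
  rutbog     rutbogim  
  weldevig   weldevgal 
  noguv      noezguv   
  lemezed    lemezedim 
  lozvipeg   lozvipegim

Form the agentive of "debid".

debdal

bilummud and lemezed both end in -d yet inflect differently (biezlummud, lemezedim), so the final letter is not what conditions the rule; the last vowel is.
"debid" has last vowel 'i'. The stems whose last vowel is 'i' (muriskig → muriskgal, weldevig → weldevgal) delete the last vowel and add -al.
The other patterns: stems whose last vowel is 'u' insert -ez- after the first vowel; stems whose last vowel is 'e' or 'o' add -im.
So debid → debdal.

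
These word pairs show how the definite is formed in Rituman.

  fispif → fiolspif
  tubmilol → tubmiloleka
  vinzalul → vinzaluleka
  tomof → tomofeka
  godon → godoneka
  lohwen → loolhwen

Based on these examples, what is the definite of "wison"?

wisoneka

godon and lohwen both end in -n yet inflect differently (godoneka, loolhwen), so the final letter is not what conditions the rule; the last vowel is.
"wison" has last vowel 'o'. The stems whose last vowel is 'o' (godon → godoneka, tomof → tomofeka, tubmilol → tubmiloleka) add -eka.
So wison → wisoneka.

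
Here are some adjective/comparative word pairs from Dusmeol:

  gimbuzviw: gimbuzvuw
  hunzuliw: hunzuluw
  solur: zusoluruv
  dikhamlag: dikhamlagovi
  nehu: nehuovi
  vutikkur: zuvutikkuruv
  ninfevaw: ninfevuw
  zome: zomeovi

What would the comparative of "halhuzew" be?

halhuzuw

"halhuzew" ends in -w. The stems ending in -w (ninfevaw → ninfevuw, gimbuzviw → gimbuzvuw, hunzuliw → hunzuluw) change the last vowel to 'u'.
So halhuzew → halhuzuw.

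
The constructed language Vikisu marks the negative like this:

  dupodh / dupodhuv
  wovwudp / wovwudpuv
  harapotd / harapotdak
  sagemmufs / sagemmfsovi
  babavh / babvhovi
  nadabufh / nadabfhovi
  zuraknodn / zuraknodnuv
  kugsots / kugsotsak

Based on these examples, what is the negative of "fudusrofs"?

fudusrfsovi

dupodh and nadabufh both end in -h yet inflect differently (dupodhuv, nadabfhovi), so the final letter is not what conditions the rule; the second-to-last letter is.
"fudusrofs" has second-to-last letter 'f'. The stems whose second-to-last letter is 'f' (nadabufh → nadabfhovi, sagemmufs → sagemmfsovi) delete the last vowel and add -ovi.
The other patterns: stems whose second-to-last letter is 'd' add -uv; stems whose second-to-last letter is 't' add -ak.
So fudusrofs → fudusrfsovi.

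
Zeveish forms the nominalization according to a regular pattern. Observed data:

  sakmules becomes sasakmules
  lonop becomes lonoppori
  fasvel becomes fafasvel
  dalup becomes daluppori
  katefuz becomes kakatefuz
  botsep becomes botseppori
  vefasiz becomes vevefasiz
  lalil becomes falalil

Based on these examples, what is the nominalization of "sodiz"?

sosodiz

fasvel and botsep both have last vowel 'e' yet inflect differently (fafasvel, botseppori), so the last vowel is not what conditions the rule; the final letter is.
"sodiz" ends in -z. The stems ending in -z (vefasiz → vevefasiz, katefuz → kakatefuz) repeat the first consonant+vowel as a prefix.
So sodiz → sosodiz.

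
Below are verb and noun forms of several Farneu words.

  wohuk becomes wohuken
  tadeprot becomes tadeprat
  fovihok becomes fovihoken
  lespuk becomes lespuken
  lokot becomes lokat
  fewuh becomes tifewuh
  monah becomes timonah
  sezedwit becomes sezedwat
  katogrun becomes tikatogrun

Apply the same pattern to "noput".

fovihok and lokot both have last vowel 'o' yet inflect differently (fovihoken, lokat), so the last vowel is not what conditions the rule; the final letter is.
"noput" ends in -t. The stems ending in -t (sezedwit → sezedwat, lokot → lokat, tadeprot → tadeprat) change the last vowel to 'a'.
The other patterns: stems ending in -k add -en; stems ending in -h or -n add the prefix ti-.
So noput → nopat.

nopat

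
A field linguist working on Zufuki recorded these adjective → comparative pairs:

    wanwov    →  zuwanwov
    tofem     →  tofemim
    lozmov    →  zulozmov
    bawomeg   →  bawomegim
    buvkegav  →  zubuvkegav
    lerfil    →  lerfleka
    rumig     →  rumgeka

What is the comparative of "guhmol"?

rumig and bawomeg both end in -g yet inflect differently (rumgeka, bawomegim), so the final letter is not what conditions the rule; the last vowel is.
"guhmol" has last vowel 'o'. The stems whose last vowel is 'o' (wanwov → zuwanwov, lozmov → zulozmov) add the prefix zu-.
The other patterns: stems whose last vowel is 'i' delete the last vowel and add -eka; stems whose last vowel is 'e' add -im.
So guhmol → zuguhmol.

zuguhmol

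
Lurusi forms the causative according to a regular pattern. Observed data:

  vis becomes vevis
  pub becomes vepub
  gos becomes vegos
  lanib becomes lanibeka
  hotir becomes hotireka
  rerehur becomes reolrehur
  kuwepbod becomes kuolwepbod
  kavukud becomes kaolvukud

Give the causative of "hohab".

hohabeka

pub and lanib both end in -b yet inflect differently (vepub, lanibeka), so the final letter is not what conditions the rule; the number of vowels is.
"hohab" has 2 vowels. The stems with 2 vowels (lanib → lanibeka, hotir → hotireka) add -eka.
The other patterns: stems with 1 vowel add the prefix ve-; stems with 3 vowels insert -ol- after the first vowel.
So hohab → hohabeka.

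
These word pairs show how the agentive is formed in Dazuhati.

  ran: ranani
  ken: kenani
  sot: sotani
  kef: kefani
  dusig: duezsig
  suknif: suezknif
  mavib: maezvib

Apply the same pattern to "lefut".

kef and suknif both end in -f yet inflect differently (kefani, suezknif), so the final letter is not what conditions the rule; the number of vowels is.
"lefut" has 2 vowels. The stems with 2 vowels (dusig → duezsig, suknif → suezknif, mavib → maezvib) insert -ez- after the first vowel.
So lefut → leezfut.

leezfut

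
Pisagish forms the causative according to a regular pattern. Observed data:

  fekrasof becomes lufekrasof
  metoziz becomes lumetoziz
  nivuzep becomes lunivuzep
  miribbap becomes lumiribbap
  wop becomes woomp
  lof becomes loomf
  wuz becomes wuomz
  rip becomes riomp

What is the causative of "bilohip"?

nivuzep and wop both end in -p yet inflect differently (lunivuzep, woomp), so the final letter is not what conditions the rule; the number of vowels is.
"bilohip" has 3 vowels. The stems with 3 vowels (fekrasof → lufekrasof, metoziz → lumetoziz, nivuzep → lunivuzep) add the prefix lu-.
The other pattern: stems with 1 vowel insert -om- after the first vowel.
So bilohip → lubilohip.

lubilohip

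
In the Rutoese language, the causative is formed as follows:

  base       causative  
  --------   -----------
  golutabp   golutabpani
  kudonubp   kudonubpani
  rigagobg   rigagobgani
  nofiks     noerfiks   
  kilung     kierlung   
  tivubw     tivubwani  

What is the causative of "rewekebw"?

"rewekebw" has second-to-last letter 'b'. The stems whose second-to-last letter is 'b' (tivubw → tivubwani, golutabp → golutabpani, kudonubp → kudonubpani) add -ani.
So rewekebw → rewekebwani.

rewekebwani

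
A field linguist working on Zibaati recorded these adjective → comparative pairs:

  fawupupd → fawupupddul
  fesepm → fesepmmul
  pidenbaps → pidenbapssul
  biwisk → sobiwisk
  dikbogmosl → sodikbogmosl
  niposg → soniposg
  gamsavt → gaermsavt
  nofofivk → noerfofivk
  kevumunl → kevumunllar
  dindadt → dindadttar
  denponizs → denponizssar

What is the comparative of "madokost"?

biwisk and nofofivk both end in -k yet inflect differently (sobiwisk, noerfofivk), so the final letter is not what conditions the rule; the second-to-last letter is.
"madokost" has second-to-last letter 's'. The stems whose second-to-last letter is 's' (biwisk → sobiwisk, dikbogmosl → sodikbogmosl, niposg → soniposg) add the prefix so-.
So madokost → somadokost.

somadokost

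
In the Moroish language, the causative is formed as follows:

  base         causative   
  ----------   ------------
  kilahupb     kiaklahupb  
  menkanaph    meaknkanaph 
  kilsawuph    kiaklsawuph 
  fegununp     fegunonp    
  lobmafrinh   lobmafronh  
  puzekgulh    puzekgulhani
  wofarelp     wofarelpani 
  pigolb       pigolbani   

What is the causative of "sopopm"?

soakpopm

"sopopm" has second-to-last letter 'p'. The stems whose second-to-last letter is 'p' (kilsawuph → kiaklsawuph, kilahupb → kiaklahupb, menkanaph → meaknkanaph) insert -ak- after the first vowel.
The other patterns: stems whose second-to-last letter is 'n' change the last vowel to 'o'; stems whose second-to-last letter is 'l' add -ani.
So sopopm → soakpopm.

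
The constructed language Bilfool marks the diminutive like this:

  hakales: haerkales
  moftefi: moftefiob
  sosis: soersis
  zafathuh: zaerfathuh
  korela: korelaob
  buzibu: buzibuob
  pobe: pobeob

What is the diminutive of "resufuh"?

reersufuh

pobe and hakales both have last vowel 'e' yet inflect differently (pobeob, haerkales), so the last vowel is not what conditions the rule; whether the stem ends in a vowel or a consonant is.
"resufuh" ends in a consonant. The stems ending in a consonant (hakales → haerkales, sosis → soersis, zafathuh → zaerfathuh) insert -er- after the first vowel.
The other pattern: stems ending in a vowel add -ob.
So resufuh → reersufuh.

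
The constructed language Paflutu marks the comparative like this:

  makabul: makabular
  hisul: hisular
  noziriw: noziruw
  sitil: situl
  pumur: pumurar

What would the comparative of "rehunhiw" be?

rehunhuw

hisul and sitil both end in -l yet inflect differently (hisular, situl), so the final letter is not what conditions the rule; the last vowel is.
"rehunhiw" has last vowel 'i'. The stems whose last vowel is 'i' (sitil → situl, noziriw → noziruw) change the last vowel to 'u'.
So rehunhiw → rehunhuw.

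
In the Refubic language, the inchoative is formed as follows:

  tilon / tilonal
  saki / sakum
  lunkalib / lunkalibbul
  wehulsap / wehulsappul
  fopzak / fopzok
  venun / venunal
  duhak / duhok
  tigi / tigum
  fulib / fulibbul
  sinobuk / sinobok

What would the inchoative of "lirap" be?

venun and sinobuk both have last vowel 'u' yet inflect differently (venunal, sinobok), so the last vowel is not what conditions the rule; the final letter is.
"lirap" ends in -p. The one such stem in the data (wehulsap → wehulsappul) doubles the final consonant and adds -ul (as do fulib, lunkalib), so the same rule applies.
The other patterns: stems ending in -n add -al; stems ending in -k change the last vowel to 'o'; stems ending in -i drop the final letter and add -um.
So lirap → lirappul.

lirappul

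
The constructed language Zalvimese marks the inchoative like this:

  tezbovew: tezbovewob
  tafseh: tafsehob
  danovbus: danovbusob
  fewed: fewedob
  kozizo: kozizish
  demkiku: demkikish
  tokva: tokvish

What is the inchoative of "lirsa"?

lirsish

danovbus and demkiku both have last vowel 'u' yet inflect differently (danovbusob, demkikish), so the last vowel is not what conditions the rule; whether the stem ends in a vowel or a consonant is.
"lirsa" ends in a vowel. The stems ending in a vowel (kozizo → kozizish, demkiku → demkikish, tokva → tokvish) drop the final letter and add -ish.
The other pattern: stems ending in a consonant add -ob.
So lirsa → lirsish.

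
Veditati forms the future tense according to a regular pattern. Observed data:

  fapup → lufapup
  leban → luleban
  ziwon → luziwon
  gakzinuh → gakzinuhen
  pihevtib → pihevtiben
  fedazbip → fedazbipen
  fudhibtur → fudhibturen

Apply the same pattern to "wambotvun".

wambotvunen

"wambotvun" has 3 vowels. The stems with 3 vowels (gakzinuh → gakzinuhen, pihevtib → pihevtiben, fedazbip → fedazbipen) add -en.
So wambotvun → wambotvunen.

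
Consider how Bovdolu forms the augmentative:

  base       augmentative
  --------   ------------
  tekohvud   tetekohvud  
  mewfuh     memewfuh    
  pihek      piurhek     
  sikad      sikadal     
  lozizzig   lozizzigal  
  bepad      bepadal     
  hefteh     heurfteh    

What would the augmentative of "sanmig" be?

"sanmig" has last vowel 'i'. The one such stem in the data (lozizzig → lozizzigal) adds -al, so the same rule applies.
So sanmig → sanmigal.

sanmigal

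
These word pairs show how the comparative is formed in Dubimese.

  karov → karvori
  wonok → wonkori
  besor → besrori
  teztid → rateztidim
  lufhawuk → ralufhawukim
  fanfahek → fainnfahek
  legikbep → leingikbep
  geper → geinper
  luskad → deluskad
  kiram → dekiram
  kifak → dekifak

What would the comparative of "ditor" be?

"ditor" has last vowel 'o'. The stems whose last vowel is 'o' (karov → karvori, wonok → wonkori, besor → besrori) delete the last vowel and add -ori.
So ditor → ditrori.

ditrori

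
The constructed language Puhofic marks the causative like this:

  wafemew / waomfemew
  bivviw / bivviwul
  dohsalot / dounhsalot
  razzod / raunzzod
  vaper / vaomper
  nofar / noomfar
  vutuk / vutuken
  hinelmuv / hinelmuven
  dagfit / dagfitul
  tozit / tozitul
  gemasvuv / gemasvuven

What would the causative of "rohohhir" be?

rohohhirul

"rohohhir" has last vowel 'i'. The stems whose last vowel is 'i' (bivviw → bivviwul, tozit → tozitul, dagfit → dagfitul) add -ul.
So rohohhir → rohohhirul.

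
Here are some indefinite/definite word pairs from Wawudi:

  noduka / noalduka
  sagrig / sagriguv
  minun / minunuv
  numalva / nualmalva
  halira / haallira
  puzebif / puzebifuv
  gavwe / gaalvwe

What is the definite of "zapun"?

"zapun" ends in a consonant. The stems ending in a consonant (puzebif → puzebifuv, sagrig → sagriguv, minun → minunuv) add -uv.
So zapun → zapunuv.

zapunuv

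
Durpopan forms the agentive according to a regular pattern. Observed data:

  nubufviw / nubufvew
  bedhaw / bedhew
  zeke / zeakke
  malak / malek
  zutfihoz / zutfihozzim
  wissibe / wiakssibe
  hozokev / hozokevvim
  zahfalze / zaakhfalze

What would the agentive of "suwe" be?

suakwe

"suwe" ends in -e. The stems ending in -e (zahfalze → zaakhfalze, wissibe → wiakssibe, zeke → zeakke) insert -ak- after the first vowel.
So suwe → suakwe.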